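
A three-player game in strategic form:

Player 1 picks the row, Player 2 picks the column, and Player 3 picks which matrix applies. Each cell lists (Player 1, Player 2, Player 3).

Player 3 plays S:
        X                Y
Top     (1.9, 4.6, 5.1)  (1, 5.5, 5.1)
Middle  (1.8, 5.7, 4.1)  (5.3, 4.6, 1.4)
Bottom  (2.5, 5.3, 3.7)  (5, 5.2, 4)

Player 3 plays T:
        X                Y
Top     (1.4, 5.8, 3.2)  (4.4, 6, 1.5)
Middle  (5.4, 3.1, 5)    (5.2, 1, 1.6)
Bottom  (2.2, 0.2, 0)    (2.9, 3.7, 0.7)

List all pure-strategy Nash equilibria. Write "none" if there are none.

Player 1 against (X, S): payoffs 1.9, 1.8, 2.5 → best response Bottom.
Player 1 against (X, T): payoffs 1.4, 5.4, 2.2 → best response Middle.
Player 1 against (Y, S): payoffs 1, 5.3, 5 → best response Middle.
Player 1 against (Y, T): payoffs 4.4, 5.2, 2.9 → best response Middle.
Player 2 against (Top, S): payoffs 4.6, 5.5 → best response Y.
Player 2 against (Top, T): payoffs 5.8, 6 → best response Y.
Player 2 against (Middle, S): payoffs 5.7, 4.6 → best response X.
Player 2 against (Middle, T): payoffs 3.1, 1 → best response X.
Player 2 against (Bottom, S): payoffs 5.3, 5.2 → best response X.
Player 2 against (Bottom, T): payoffs 0.2, 3.7 → best response Y.
Player 3 against (Top, X): payoffs 5.1, 3.2 → best response S.
Player 3 against (Top, Y): payoffs 5.1, 1.5 → best response S.
Player 3 against (Middle, X): payoffs 4.1, 5 → best response T.
Player 3 against (Middle, Y): payoffs 1.4, 1.6 → best response T.
Player 3 against (Bottom, X): payoffs 3.7, 0 → best response S.
Player 3 against (Bottom, Y): payoffs 4, 0.7 → best response S.
Mutual best responses: (Middle, X, T); (Bottom, X, S).

Pure-strategy Nash equilibria: (Middle, X, T), (Bottom, X, S)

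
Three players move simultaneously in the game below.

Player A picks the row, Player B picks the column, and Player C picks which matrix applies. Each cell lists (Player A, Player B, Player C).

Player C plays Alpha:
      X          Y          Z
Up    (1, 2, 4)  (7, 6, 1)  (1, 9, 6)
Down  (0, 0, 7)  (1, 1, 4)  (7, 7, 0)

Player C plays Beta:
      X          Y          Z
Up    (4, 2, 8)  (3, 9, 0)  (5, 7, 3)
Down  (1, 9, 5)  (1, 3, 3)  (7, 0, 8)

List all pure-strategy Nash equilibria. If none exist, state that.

No pure-strategy Nash equilibrium.

Player A against (X, Alpha): payoffs 1, 0 → best response Up.
Player A against (X, Beta): payoffs 4, 1 → best response Up.
Player A against (Y, Alpha): payoffs 7, 1 → best response Up.
Player A against (Y, Beta): payoffs 3, 1 → best response Up.
Player A against (Z, Alpha): payoffs 1, 7 → best response Down.
Player A against (Z, Beta): payoffs 5, 7 → best response Down.
Player B against (Up, Alpha): payoffs 2, 6, 9 → best response Z.
Player B against (Up, Beta): payoffs 2, 9, 7 → best response Y.
Player B against (Down, Alpha): payoffs 0, 1, 7 → best response Z.
Player B against (Down, Beta): payoffs 9, 3, 0 → best response X.
Player C against (Up, X): payoffs 4, 8 → best response Beta.
Player C against (Up, Y): payoffs 1, 0 → best response Alpha.
Player C against (Up, Z): payoffs 6, 3 → best response Alpha.
Player C against (Down, X): payoffs 7, 5 → best response Alpha.
Player C against (Down, Y): payoffs 4, 3 → best response Alpha.
Player C against (Down, Z): payoffs 0, 8 → best response Beta.
No profile is a mutual best response for all players.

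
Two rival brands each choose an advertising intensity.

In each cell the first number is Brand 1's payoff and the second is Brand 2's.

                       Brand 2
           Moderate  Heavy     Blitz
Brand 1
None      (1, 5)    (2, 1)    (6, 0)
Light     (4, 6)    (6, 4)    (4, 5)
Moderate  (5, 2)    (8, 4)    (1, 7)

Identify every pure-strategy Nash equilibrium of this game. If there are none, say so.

This game has no pure Nash equilibrium.

(None, Moderate): Brand 1 can switch to Light (1 → 4). Not NE.
(None, Heavy): Brand 1 can switch to Light (2 → 6). Not NE.
(None, Blitz): Brand 2 can switch to Moderate (0 → 5). Not NE.
(Light, Moderate): Brand 1 can switch to Moderate (4 → 5). Not NE.
(Light, Heavy): Brand 1 can switch to Moderate (6 → 8). Not NE.
(Light, Blitz): Brand 1 can switch to None (4 → 6). Not NE.
(Moderate, Moderate): Brand 2 can switch to Heavy (2 → 4). Not NE.
(Moderate, Heavy): Brand 2 can switch to Blitz (4 → 7). Not NE.
(Moderate, Blitz): Brand 1 can switch to None (1 → 6). Not NE.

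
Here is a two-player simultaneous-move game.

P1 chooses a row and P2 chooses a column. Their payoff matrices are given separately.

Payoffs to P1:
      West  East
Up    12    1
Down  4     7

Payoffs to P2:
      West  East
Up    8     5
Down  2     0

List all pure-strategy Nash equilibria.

P1 against West: payoffs 12, 4 → best response Up.
P1 against East: payoffs 1, 7 → best response Down.
P2 against Up: payoffs 8, 5 → best response West.
P2 against Down: payoffs 2, 0 → best response West.
Mutual best responses: (Up, West).

Pure NE: (Up, West)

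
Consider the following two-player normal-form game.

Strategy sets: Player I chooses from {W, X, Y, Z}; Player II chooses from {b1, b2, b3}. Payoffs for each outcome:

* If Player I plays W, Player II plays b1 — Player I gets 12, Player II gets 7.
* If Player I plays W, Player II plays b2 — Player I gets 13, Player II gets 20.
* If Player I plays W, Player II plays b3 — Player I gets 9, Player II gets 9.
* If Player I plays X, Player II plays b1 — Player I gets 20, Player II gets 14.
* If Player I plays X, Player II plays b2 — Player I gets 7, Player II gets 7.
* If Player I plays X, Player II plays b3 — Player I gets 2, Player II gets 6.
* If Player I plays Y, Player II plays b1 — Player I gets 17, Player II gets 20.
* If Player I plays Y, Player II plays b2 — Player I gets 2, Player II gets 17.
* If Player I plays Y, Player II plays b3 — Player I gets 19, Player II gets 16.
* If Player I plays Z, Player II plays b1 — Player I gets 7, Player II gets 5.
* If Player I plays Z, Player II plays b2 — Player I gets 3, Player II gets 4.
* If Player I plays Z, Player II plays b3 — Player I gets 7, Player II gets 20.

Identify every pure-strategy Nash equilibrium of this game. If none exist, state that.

(W, b1): Player I can switch to X (12 → 20). Not NE.
(W, b2): Player I gets 13, best alternative 7; Player II gets 20, best alternative 9. No profitable deviation — NE.
(W, b3): Player I can switch to Y (9 → 19). Not NE.
(X, b1): Player I gets 20, best alternative 17; Player II gets 14, best alternative 7. No profitable deviation — NE.
(X, b2): Player I can switch to W (7 → 13). Not NE.
(X, b3): Player I can switch to W (2 → 9). Not NE.
(Y, b1): Player I can switch to X (17 → 20). Not NE.
(Y, b2): Player I can switch to W (2 → 13). Not NE.
(Y, b3): Player II can switch to b1 (16 → 20). Not NE.
(Z, b1): Player I can switch to W (7 → 12). Not NE.
(Z, b2): Player I can switch to W (3 → 13). Not NE.
(Z, b3): Player I can switch to W (7 → 9). Not NE.

The pure Nash equilibria are (W, b2); (X, b1).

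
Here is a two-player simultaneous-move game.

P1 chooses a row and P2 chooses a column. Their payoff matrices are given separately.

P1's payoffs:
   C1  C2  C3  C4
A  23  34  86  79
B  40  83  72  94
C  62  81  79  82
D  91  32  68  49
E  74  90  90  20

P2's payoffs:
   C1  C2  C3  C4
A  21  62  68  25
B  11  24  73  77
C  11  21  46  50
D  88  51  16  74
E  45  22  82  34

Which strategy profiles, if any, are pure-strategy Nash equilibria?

The pure Nash equilibria are (B, C4), (D, C1), (E, C3).

P1 against C1: payoffs 23, 40, 62, 91, 74 → best response D.
P1 against C2: payoffs 34, 83, 81, 32, 90 → best response E.
P1 against C3: payoffs 86, 72, 79, 68, 90 → best response E.
P1 against C4: payoffs 79, 94, 82, 49, 20 → best response B.
P2 against A: payoffs 21, 62, 68, 25 → best response C3.
P2 against B: payoffs 11, 24, 73, 77 → best response C4.
P2 against C: payoffs 11, 21, 46, 50 → best response C4.
P2 against D: payoffs 88, 51, 16, 74 → best response C1.
P2 against E: payoffs 45, 22, 82, 34 → best response C3.
Mutual best responses: (B, C4); (D, C1); (E, C3).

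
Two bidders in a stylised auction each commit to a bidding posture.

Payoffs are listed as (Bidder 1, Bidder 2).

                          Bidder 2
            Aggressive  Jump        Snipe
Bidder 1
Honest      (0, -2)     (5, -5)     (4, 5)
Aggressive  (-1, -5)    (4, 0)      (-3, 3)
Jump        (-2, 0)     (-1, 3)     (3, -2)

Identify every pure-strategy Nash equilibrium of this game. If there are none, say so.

Mark each player's best response to every combination of opponents' strategies; a profile where every player is best-responding is a pure Nash equilibrium.
Bidder 1 against Aggressive: payoffs 0, -1, -2 → best response Honest.
Bidder 1 against Jump: payoffs 5, 4, -1 → best response Honest.
Bidder 1 against Snipe: payoffs 4, -3, 3 → best response Honest.
Bidder 2 against Honest: payoffs -2, -5, 5 → best response Snipe.
Bidder 2 against Aggressive: payoffs -5, 0, 3 → best response Snipe.
Bidder 2 against Jump: payoffs 0, 3, -2 → best response Jump.
Mutual best responses: (Honest, Snipe).

The unique pure-strategy Nash equilibrium is (Honest, Snipe).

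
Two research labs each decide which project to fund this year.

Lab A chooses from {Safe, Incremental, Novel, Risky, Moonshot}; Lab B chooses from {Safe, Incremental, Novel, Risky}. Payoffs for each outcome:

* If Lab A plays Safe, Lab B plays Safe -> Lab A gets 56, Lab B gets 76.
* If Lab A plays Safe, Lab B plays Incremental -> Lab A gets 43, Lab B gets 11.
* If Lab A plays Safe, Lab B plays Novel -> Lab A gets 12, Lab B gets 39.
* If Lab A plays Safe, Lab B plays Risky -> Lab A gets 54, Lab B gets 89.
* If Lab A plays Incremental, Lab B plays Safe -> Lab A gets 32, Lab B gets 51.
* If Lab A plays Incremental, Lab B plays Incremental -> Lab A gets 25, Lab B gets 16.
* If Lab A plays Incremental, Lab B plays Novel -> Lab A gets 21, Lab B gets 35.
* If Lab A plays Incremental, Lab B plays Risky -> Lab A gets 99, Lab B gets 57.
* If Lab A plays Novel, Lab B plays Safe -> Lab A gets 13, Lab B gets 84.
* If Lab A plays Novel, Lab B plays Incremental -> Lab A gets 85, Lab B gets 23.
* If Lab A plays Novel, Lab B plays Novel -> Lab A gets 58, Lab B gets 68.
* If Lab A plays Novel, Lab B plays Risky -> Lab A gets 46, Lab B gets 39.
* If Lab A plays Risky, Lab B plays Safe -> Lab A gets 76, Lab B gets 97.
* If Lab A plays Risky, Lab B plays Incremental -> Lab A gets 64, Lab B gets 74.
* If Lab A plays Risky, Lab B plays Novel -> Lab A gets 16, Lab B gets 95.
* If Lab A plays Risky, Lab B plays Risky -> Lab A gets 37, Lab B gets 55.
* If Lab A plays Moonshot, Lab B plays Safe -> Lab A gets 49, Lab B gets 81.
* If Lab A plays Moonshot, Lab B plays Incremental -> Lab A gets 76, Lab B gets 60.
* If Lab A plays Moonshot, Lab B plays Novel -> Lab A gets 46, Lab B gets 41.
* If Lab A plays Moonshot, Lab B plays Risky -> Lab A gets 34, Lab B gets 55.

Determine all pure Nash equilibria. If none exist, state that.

Lab A against Safe: payoffs 56, 32, 13, 76, 49 → best response Risky.
Lab A against Incremental: payoffs 43, 25, 85, 64, 76 → best response Novel.
Lab A against Novel: payoffs 12, 21, 58, 16, 46 → best response Novel.
Lab A against Risky: payoffs 54, 99, 46, 37, 34 → best response Incremental.
Lab B against Safe: payoffs 76, 11, 39, 89 → best response Risky.
Lab B against Incremental: payoffs 51, 16, 35, 57 → best response Risky.
Lab B against Novel: payoffs 84, 23, 68, 39 → best response Safe.
Lab B against Risky: payoffs 97, 74, 95, 55 → best response Safe.
Lab B against Moonshot: payoffs 81, 60, 41, 55 → best response Safe.
Mutual best responses: (Incremental, Risky); (Risky, Safe).

Pure-strategy Nash equilibria: (Incremental, Risky), (Risky, Safe)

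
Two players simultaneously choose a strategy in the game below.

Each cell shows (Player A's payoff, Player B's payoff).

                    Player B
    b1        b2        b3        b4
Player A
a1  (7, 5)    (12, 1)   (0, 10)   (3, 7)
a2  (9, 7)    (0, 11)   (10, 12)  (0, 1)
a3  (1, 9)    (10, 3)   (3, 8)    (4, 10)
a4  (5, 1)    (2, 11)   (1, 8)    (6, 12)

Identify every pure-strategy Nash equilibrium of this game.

(a2, b3), (a4, b4)

(a1, b1): Player A can switch to a2 (7 → 9). Not NE.
(a1, b2): Player B can switch to b1 (1 → 5). Not NE.
(a1, b3): Player A can switch to a2 (0 → 10). Not NE.
(a1, b4): Player A can switch to a3 (3 → 4). Not NE.
(a2, b1): Player B can switch to b2 (7 → 11). Not NE.
(a2, b2): Player A can switch to a1 (0 → 12). Not NE.
(a2, b3): Player A gets 10, best alternative 3; Player B gets 12, best alternative 11. No profitable deviation — NE.
(a2, b4): Player A can switch to a1 (0 → 3). Not NE.
(a3, b1): Player A can switch to a1 (1 → 7). Not NE.
(a4, b4): Player A gets 6, best alternative 4; Player B gets 12, best alternative 11. No profitable deviation — NE.
(The remaining 6 profiles each have a profitable deviation by the same check.)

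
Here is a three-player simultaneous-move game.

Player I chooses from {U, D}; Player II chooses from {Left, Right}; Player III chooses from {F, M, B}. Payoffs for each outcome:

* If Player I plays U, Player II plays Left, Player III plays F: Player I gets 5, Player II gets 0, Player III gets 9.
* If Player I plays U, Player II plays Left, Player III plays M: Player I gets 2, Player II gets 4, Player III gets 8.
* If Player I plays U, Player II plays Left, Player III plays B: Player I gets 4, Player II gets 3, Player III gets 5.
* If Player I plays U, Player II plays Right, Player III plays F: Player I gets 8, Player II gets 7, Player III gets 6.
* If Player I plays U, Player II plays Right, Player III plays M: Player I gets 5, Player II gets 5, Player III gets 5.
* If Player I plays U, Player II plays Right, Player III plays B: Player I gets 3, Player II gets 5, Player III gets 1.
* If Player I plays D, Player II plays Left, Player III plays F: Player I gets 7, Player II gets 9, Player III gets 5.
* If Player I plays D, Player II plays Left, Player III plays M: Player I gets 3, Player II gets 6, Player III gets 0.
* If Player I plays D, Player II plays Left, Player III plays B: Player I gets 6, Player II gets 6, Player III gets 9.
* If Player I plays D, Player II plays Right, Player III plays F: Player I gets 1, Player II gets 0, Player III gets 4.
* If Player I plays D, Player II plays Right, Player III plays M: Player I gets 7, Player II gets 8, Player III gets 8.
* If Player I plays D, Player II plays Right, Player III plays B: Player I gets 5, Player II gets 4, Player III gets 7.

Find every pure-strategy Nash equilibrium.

(U, Left, F): Player I can switch to D (5 → 7). Not NE.
(U, Left, M): Player I can switch to D (2 → 3). Not NE.
(U, Left, B): Player I can switch to D (4 → 6). Not NE.
(U, Right, F): Player I gets 8, best alternative 1; Player II gets 7, best alternative 0; Player III gets 6, best alternative 5. No profitable deviation — NE.
(U, Right, M): Player I can switch to D (5 → 7). Not NE.
(U, Right, B): Player I can switch to D (3 → 5). Not NE.
(D, Left, F): Player III can switch to B (5 → 9). Not NE.
(D, Left, M): Player II can switch to Right (6 → 8). Not NE.
(D, Left, B): Player I gets 6, best alternative 4; Player II gets 6, best alternative 4; Player III gets 9, best alternative 5. No profitable deviation — NE.
(D, Right, F): Player I can switch to U (1 → 8). Not NE.
(D, Right, M): Player I gets 7, best alternative 5; Player II gets 8, best alternative 6; Player III gets 8, best alternative 7. No profitable deviation — NE.
(The remaining 1 profile has a profitable deviation by the same check.)

(U, Right, F); (D, Left, B); (D, Right, M)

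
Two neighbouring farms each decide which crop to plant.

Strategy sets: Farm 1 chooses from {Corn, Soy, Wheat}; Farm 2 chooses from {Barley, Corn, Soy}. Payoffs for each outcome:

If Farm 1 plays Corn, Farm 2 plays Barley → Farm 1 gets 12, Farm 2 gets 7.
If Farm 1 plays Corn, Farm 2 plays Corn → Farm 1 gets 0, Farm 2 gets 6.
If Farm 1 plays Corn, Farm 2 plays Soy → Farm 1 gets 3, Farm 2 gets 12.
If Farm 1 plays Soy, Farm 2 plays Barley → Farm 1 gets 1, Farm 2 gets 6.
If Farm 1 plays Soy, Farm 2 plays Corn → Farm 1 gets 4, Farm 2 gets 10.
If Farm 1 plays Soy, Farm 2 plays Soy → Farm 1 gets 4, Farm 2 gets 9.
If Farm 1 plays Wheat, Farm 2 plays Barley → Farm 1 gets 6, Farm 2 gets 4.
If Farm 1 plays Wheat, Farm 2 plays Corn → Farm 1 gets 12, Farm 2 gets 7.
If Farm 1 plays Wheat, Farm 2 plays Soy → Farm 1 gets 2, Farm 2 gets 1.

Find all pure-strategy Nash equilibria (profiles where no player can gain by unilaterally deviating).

(Wheat, Corn)

For each player, find the best response to each opponent profile; mutual best responses are the pure NE.
Farm 1 against Barley: payoffs 12, 1, 6 → best response Corn.
Farm 1 against Corn: payoffs 0, 4, 12 → best response Wheat.
Farm 1 against Soy: payoffs 3, 4, 2 → best response Soy.
Farm 2 against Corn: payoffs 7, 6, 12 → best response Soy.
Farm 2 against Soy: payoffs 6, 10, 9 → best response Corn.
Farm 2 against Wheat: payoffs 4, 7, 1 → best response Corn.
Mutual best responses: (Wheat, Corn).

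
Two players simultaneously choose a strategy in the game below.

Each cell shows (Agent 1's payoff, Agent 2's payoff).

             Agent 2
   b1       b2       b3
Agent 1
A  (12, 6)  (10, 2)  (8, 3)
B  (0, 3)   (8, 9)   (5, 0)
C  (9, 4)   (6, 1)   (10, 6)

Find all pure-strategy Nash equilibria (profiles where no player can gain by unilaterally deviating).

The pure Nash equilibria are (A, b1); (C, b3).

For each player, find the best response to each opponent profile; mutual best responses are the pure NE.
Agent 1 against b1: payoffs 12, 0, 9 → best response A.
Agent 1 against b2: payoffs 10, 8, 6 → best response A.
Agent 1 against b3: payoffs 8, 5, 10 → best response C.
Agent 2 against A: payoffs 6, 2, 3 → best response b1.
Agent 2 against B: payoffs 3, 9, 0 → best response b2.
Agent 2 against C: payoffs 4, 1, 6 → best response b3.
Mutual best responses: (A, b1); (C, b3).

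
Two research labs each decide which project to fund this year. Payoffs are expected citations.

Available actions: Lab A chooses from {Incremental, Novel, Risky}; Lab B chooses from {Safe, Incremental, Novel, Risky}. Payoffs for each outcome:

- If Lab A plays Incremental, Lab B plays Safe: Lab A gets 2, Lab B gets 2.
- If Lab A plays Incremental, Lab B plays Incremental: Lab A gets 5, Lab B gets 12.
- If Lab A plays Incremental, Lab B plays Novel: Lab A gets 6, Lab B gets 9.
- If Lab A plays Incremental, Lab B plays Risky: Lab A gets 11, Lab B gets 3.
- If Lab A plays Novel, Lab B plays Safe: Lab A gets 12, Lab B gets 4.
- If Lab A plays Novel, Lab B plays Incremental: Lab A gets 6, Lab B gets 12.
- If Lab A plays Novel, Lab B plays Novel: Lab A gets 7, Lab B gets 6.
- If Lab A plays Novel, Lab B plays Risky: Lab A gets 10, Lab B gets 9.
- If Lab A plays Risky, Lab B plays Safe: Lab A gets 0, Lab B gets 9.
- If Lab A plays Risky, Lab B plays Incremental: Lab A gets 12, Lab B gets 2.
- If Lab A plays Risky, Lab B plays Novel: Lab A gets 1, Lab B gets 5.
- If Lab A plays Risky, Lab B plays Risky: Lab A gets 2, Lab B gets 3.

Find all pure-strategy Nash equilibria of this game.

For each strategy profile, look for a profitable unilateral deviation.
(Incremental, Safe): Lab A can switch to Novel (2 → 12). Not NE.
(Incremental, Incremental): Lab A can switch to Novel (5 → 6). Not NE.
(Incremental, Novel): Lab A can switch to Novel (6 → 7). Not NE.
(Incremental, Risky): Lab B can switch to Incremental (3 → 12). Not NE.
(Novel, Safe): Lab B can switch to Incremental (4 → 12). Not NE.
(Novel, Incremental): Lab A can switch to Risky (6 → 12). Not NE.
(The remaining 6 profiles each have a profitable deviation by the same check.)

No pure-strategy Nash equilibrium.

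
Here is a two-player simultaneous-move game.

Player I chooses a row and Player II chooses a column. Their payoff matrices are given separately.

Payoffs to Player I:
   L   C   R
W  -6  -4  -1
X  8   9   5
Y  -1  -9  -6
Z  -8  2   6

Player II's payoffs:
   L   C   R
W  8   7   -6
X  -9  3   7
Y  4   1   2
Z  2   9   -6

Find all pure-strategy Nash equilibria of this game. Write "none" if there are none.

Player I against L: payoffs -6, 8, -1, -8 → best response X.
Player I against C: payoffs -4, 9, -9, 2 → best response X.
Player I against R: payoffs -1, 5, -6, 6 → best response Z.
Player II against W: payoffs 8, 7, -6 → best response L.
Player II against X: payoffs -9, 3, 7 → best response R.
Player II against Y: payoffs 4, 1, 2 → best response L.
Player II against Z: payoffs 2, 9, -6 → best response C.
No profile is a mutual best response for all players.

No pure-strategy Nash equilibrium.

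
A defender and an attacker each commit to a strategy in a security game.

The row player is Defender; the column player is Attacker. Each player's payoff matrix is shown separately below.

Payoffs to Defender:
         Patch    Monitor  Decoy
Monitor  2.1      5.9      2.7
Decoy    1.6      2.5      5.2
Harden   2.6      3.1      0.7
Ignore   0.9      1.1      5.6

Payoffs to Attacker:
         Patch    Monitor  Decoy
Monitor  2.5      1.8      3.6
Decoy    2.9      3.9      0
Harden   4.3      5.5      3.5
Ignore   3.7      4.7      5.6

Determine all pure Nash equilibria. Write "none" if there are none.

(Monitor, Patch): Defender can switch to Harden (2.1 → 2.6). Not NE.
(Monitor, Monitor): Attacker can switch to Patch (1.8 → 2.5). Not NE.
(Monitor, Decoy): Defender can switch to Decoy (2.7 → 5.2). Not NE.
(Decoy, Patch): Defender can switch to Monitor (1.6 → 2.1). Not NE.
(Decoy, Monitor): Defender can switch to Monitor (2.5 → 5.9). Not NE.
(Decoy, Decoy): Defender can switch to Ignore (5.2 → 5.6). Not NE.
(Harden, Patch): Attacker can switch to Monitor (4.3 → 5.5). Not NE.
(Harden, Monitor): Defender can switch to Monitor (3.1 → 5.9). Not NE.
(Harden, Decoy): Defender can switch to Monitor (0.7 → 2.7). Not NE.
(Ignore, Patch): Defender can switch to Monitor (0.9 → 2.1). Not NE.
(Ignore, Monitor): Defender can switch to Monitor (1.1 → 5.9). Not NE.
(Ignore, Decoy): Defender gets 5.6, best alternative 5.2; Attacker gets 5.6, best alternative 4.7. No profitable deviation — NE.

Pure NE: (Ignore, Decoy)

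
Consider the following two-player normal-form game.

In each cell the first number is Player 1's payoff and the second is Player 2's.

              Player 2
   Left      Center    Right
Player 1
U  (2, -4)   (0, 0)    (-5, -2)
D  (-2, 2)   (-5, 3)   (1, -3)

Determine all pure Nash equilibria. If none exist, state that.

The unique pure-strategy Nash equilibrium is (U, Center).

Player 1 against Left: payoffs 2, -2 → best response U.
Player 1 against Center: payoffs 0, -5 → best response U.
Player 1 against Right: payoffs -5, 1 → best response D.
Player 2 against U: payoffs -4, 0, -2 → best response Center.
Player 2 against D: payoffs 2, 3, -3 → best response Center.
Mutual best responses: (U, Center).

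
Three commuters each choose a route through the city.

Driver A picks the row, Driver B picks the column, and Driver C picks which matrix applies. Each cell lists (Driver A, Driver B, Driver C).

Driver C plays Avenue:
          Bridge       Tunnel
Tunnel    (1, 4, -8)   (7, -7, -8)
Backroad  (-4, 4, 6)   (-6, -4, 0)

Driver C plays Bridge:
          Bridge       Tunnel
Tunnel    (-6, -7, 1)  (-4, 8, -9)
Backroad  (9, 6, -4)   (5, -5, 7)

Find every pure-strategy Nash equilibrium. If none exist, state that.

This game has no pure Nash equilibrium.

Mark each player's best response to every combination of opponents' strategies; a profile where every player is best-responding is a pure Nash equilibrium.
Driver A against (Bridge, Avenue): payoffs 1, -4 → best response Tunnel.
Driver A against (Bridge, Bridge): payoffs -6, 9 → best response Backroad.
Driver A against (Tunnel, Avenue): payoffs 7, -6 → best response Tunnel.
Driver A against (Tunnel, Bridge): payoffs -4, 5 → best response Backroad.
Driver B against (Tunnel, Avenue): payoffs 4, -7 → best response Bridge.
Driver B against (Tunnel, Bridge): payoffs -7, 8 → best response Tunnel.
Driver B against (Backroad, Avenue): payoffs 4, -4 → best response Bridge.
Driver B against (Backroad, Bridge): payoffs 6, -5 → best response Bridge.
Driver C against (Tunnel, Bridge): payoffs -8, 1 → best response Bridge.
Driver C against (Tunnel, Tunnel): payoffs -8, -9 → best response Avenue.
Driver C against (Backroad, Bridge): payoffs 6, -4 → best response Avenue.
Driver C against (Backroad, Tunnel): payoffs 0, 7 → best response Bridge.
No profile is a mutual best response for all players.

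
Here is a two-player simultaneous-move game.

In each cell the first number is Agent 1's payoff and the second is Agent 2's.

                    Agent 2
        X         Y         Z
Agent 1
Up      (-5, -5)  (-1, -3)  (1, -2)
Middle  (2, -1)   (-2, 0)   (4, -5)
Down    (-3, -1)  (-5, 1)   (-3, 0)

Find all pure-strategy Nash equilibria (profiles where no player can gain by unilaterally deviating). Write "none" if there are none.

none

Agent 1 against X: payoffs -5, 2, -3 → best response Middle.
Agent 1 against Y: payoffs -1, -2, -5 → best response Up.
Agent 1 against Z: payoffs 1, 4, -3 → best response Middle.
Agent 2 against Up: payoffs -5, -3, -2 → best response Z.
Agent 2 against Middle: payoffs -1, 0, -5 → best response Y.
Agent 2 against Down: payoffs -1, 1, 0 → best response Y.
No profile is a mutual best response for all players.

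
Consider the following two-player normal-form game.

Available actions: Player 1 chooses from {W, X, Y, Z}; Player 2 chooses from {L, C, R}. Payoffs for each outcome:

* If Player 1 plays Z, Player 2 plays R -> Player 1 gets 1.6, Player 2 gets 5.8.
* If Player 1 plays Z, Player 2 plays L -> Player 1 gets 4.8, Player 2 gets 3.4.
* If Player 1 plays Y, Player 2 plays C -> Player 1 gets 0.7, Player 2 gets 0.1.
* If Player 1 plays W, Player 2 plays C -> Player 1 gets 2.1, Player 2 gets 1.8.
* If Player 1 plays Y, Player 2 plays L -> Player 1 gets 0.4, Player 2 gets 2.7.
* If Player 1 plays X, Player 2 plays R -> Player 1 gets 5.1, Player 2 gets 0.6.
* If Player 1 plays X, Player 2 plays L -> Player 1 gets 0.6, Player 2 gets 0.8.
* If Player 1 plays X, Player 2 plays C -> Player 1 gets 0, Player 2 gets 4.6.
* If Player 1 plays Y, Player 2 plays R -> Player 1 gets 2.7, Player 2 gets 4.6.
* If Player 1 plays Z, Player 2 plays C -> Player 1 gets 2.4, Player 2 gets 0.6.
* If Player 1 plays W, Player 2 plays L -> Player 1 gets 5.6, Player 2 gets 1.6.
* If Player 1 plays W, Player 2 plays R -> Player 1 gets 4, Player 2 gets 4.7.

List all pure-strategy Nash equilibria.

This game has no pure Nash equilibrium.

Player 1 against L: payoffs 5.6, 0.6, 0.4, 4.8 → best response W.
Player 1 against C: payoffs 2.1, 0, 0.7, 2.4 → best response Z.
Player 1 against R: payoffs 4, 5.1, 2.7, 1.6 → best response X.
Player 2 against W: payoffs 1.6, 1.8, 4.7 → best response R.
Player 2 against X: payoffs 0.8, 4.6, 0.6 → best response C.
Player 2 against Y: payoffs 2.7, 0.1, 4.6 → best response R.
Player 2 against Z: payoffs 3.4, 0.6, 5.8 → best response R.
No profile is a mutual best response for all players.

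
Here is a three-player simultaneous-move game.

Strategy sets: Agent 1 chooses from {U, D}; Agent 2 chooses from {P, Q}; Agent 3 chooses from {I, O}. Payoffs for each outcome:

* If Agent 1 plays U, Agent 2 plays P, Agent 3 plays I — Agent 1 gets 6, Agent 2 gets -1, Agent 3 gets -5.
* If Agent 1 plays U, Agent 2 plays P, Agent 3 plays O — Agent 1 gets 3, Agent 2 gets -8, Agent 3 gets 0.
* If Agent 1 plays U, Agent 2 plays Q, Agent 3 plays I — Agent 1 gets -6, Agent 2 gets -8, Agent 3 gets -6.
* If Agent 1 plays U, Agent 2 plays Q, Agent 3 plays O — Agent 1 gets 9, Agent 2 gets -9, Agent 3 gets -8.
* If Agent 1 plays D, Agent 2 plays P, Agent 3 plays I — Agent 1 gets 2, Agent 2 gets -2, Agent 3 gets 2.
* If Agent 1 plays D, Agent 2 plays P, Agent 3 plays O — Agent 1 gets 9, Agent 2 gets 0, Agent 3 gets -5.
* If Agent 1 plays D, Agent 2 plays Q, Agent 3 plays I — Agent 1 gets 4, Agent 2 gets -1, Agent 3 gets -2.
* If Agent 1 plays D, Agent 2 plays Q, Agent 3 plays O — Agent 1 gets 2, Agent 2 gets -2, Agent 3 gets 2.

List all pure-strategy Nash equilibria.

none

Agent 1 against (P, I): payoffs 6, 2 → best response U.
Agent 1 against (P, O): payoffs 3, 9 → best response D.
Agent 1 against (Q, I): payoffs -6, 4 → best response D.
Agent 1 against (Q, O): payoffs 9, 2 → best response U.
Agent 2 against (U, I): payoffs -1, -8 → best response P.
Agent 2 against (U, O): payoffs -8, -9 → best response P.
Agent 2 against (D, I): payoffs -2, -1 → best response Q.
Agent 2 against (D, O): payoffs 0, -2 → best response P.
Agent 3 against (U, P): payoffs -5, 0 → best response O.
Agent 3 against (U, Q): payoffs -6, -8 → best response I.
Agent 3 against (D, P): payoffs 2, -5 → best response I.
Agent 3 against (D, Q): payoffs -2, 2 → best response O.
No profile is a mutual best response for all players.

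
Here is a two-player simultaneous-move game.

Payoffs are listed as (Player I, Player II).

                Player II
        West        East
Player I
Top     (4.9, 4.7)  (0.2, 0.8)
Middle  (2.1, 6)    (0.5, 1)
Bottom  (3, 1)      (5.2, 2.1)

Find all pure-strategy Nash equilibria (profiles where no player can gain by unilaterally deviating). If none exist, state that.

For each player, find the best response to each opponent profile; mutual best responses are the pure NE.
Player I against West: payoffs 4.9, 2.1, 3 → best response Top.
Player I against East: payoffs 0.2, 0.5, 5.2 → best response Bottom.
Player II against Top: payoffs 4.7, 0.8 → best response West.
Player II against Middle: payoffs 6, 1 → best response West.
Player II against Bottom: payoffs 1, 2.1 → best response East.
Mutual best responses: (Top, West); (Bottom, East).

Pure-strategy Nash equilibria: (Top, West), (Bottom, East)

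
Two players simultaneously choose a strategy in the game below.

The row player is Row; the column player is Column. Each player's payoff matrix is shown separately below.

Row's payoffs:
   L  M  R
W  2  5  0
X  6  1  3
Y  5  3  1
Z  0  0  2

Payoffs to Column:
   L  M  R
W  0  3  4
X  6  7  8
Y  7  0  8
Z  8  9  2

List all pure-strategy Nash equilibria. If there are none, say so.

(X, R)

(W, L): Row can switch to X (2 → 6). Not NE.
(W, M): Column can switch to R (3 → 4). Not NE.
(W, R): Row can switch to X (0 → 3). Not NE.
(X, L): Column can switch to M (6 → 7). Not NE.
(X, M): Row can switch to W (1 → 5). Not NE.
(X, R): Row gets 3, best alternative 2; Column gets 8, best alternative 7. No profitable deviation — NE.
(Y, L): Row can switch to X (5 → 6). Not NE.
(The remaining 5 profiles each have a profitable deviation by the same check.)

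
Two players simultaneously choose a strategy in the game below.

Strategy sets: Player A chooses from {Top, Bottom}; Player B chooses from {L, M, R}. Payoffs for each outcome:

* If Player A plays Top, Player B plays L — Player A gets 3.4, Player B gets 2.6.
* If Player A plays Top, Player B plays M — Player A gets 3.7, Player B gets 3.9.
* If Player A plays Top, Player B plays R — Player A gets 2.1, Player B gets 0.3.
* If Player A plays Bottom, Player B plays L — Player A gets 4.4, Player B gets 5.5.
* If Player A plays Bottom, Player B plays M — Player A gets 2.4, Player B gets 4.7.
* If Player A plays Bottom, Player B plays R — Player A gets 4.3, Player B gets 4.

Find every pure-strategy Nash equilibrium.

Pure-strategy Nash equilibria: (Top, M) and (Bottom, L)

Player A against L: payoffs 3.4, 4.4 → best response Bottom.
Player A against M: payoffs 3.7, 2.4 → best response Top.
Player A against R: payoffs 2.1, 4.3 → best response Bottom.
Player B against Top: payoffs 2.6, 3.9, 0.3 → best response M.
Player B against Bottom: payoffs 5.5, 4.7, 4 → best response L.
Mutual best responses: (Top, M); (Bottom, L).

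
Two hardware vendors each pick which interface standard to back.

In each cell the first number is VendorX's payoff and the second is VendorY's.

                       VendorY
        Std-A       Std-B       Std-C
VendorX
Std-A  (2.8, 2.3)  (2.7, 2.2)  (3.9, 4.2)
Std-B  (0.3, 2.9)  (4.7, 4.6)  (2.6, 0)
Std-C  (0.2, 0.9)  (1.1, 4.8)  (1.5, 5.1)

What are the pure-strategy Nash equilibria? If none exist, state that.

(Std-A, Std-A): VendorY can switch to Std-C (2.3 → 4.2). Not NE.
(Std-A, Std-B): VendorX can switch to Std-B (2.7 → 4.7). Not NE.
(Std-A, Std-C): VendorX gets 3.9, best alternative 2.6; VendorY gets 4.2, best alternative 2.3. No profitable deviation — NE.
(Std-B, Std-A): VendorX can switch to Std-A (0.3 → 2.8). Not NE.
(Std-B, Std-B): VendorX gets 4.7, best alternative 2.7; VendorY gets 4.6, best alternative 2.9. No profitable deviation — NE.
(Std-B, Std-C): VendorX can switch to Std-A (2.6 → 3.9). Not NE.
(Std-C, Std-A): VendorX can switch to Std-A (0.2 → 2.8). Not NE.
(Std-C, Std-B): VendorX can switch to Std-A (1.1 → 2.7). Not NE.
(Std-C, Std-C): VendorX can switch to Std-A (1.5 → 3.9). Not NE.

The pure Nash equilibria are (Std-A, Std-C); (Std-B, Std-B).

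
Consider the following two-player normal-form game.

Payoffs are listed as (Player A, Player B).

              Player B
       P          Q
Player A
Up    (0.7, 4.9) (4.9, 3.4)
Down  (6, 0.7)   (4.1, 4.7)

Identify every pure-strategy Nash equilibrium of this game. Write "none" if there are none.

(Up, P): Player A can switch to Down (0.7 → 6). Not NE.
(Up, Q): Player B can switch to P (3.4 → 4.9). Not NE.
(Down, P): Player B can switch to Q (0.7 → 4.7). Not NE.
(Down, Q): Player A can switch to Up (4.1 → 4.9). Not NE.

No pure-strategy Nash equilibrium.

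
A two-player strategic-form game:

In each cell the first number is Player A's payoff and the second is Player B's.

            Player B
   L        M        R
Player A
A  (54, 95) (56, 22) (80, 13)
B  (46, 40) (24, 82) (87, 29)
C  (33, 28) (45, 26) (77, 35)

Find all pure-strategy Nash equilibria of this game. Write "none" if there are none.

(A, L)

Check each profile: it is a Nash equilibrium iff no player can strictly gain by switching unilaterally.
(A, L): Player A gets 54, best alternative 46; Player B gets 95, best alternative 22. No profitable deviation — NE.
(A, M): Player B can switch to L (22 → 95). Not NE.
(A, R): Player A can switch to B (80 → 87). Not NE.
(B, L): Player A can switch to A (46 → 54). Not NE.
(B, M): Player A can switch to A (24 → 56). Not NE.
(B, R): Player B can switch to L (29 → 40). Not NE.
(C, L): Player A can switch to A (33 → 54). Not NE.
(C, M): Player A can switch to A (45 → 56). Not NE.
(C, R): Player A can switch to A (77 → 80). Not NE.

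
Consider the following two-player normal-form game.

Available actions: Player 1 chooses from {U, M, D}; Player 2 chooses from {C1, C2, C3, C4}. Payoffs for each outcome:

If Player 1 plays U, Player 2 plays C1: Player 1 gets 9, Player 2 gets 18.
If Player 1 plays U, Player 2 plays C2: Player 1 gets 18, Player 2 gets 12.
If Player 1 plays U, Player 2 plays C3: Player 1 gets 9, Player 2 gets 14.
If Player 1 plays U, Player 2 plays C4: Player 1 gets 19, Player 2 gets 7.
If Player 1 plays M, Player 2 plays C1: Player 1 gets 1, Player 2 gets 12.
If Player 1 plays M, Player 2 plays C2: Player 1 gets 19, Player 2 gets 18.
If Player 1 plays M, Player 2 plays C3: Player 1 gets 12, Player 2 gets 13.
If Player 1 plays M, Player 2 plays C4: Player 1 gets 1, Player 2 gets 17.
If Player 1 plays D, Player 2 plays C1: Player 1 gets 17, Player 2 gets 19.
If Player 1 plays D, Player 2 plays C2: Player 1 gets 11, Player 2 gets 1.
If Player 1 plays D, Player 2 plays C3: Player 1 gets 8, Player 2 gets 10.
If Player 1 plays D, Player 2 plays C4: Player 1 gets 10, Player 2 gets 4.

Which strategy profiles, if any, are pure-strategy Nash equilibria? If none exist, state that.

(M, C2), (D, C1)

Player 1 against C1: payoffs 9, 1, 17 → best response D.
Player 1 against C2: payoffs 18, 19, 11 → best response M.
Player 1 against C3: payoffs 9, 12, 8 → best response M.
Player 1 against C4: payoffs 19, 1, 10 → best response U.
Player 2 against U: payoffs 18, 12, 14, 7 → best response C1.
Player 2 against M: payoffs 12, 18, 13, 17 → best response C2.
Player 2 against D: payoffs 19, 1, 10, 4 → best response C1.
Mutual best responses: (M, C2); (D, C1).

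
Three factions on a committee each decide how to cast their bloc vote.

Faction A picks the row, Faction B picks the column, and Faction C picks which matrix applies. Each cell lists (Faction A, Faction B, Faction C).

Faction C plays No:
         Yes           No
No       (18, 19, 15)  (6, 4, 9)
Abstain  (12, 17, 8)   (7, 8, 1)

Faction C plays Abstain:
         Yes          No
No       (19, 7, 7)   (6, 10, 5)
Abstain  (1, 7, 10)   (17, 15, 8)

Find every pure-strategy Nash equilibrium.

Pure-strategy Nash equilibria: (No, Yes, No) and (Abstain, No, Abstain)

For each player, find the best response to each opponent profile; mutual best responses are the pure NE.
Faction A against (Yes, No): payoffs 18, 12 → best response No.
Faction A against (Yes, Abstain): payoffs 19, 1 → best response No.
Faction A against (No, No): payoffs 6, 7 → best response Abstain.
Faction A against (No, Abstain): payoffs 6, 17 → best response Abstain.
Faction B against (No, No): payoffs 19, 4 → best response Yes.
Faction B against (No, Abstain): payoffs 7, 10 → best response No.
Faction B against (Abstain, No): payoffs 17, 8 → best response Yes.
Faction B against (Abstain, Abstain): payoffs 7, 15 → best response No.
Faction C against (No, Yes): payoffs 15, 7 → best response No.
Faction C against (No, No): payoffs 9, 5 → best response No.
Faction C against (Abstain, Yes): payoffs 8, 10 → best response Abstain.
Faction C against (Abstain, No): payoffs 1, 8 → best response Abstain.
Mutual best responses: (No, Yes, No); (Abstain, No, Abstain).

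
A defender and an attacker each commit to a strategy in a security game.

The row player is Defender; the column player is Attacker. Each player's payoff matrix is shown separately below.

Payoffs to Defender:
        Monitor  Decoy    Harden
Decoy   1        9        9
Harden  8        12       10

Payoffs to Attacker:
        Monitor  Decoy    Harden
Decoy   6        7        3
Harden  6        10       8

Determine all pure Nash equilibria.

Defender against Monitor: payoffs 1, 8 → best response Harden.
Defender against Decoy: payoffs 9, 12 → best response Harden.
Defender against Harden: payoffs 9, 10 → best response Harden.
Attacker against Decoy: payoffs 6, 7, 3 → best response Decoy.
Attacker against Harden: payoffs 6, 10, 8 → best response Decoy.
Mutual best responses: (Harden, Decoy).

(Harden, Decoy)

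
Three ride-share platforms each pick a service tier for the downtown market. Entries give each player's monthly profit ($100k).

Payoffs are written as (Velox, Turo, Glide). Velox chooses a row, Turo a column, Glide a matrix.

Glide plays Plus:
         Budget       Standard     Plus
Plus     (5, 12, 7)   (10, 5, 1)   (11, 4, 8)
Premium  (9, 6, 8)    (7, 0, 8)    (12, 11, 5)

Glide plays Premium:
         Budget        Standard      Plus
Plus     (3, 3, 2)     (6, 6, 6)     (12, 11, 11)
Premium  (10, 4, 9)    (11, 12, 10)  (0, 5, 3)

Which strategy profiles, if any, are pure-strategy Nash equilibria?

(Plus, Plus, Premium) and (Premium, Standard, Premium) and (Premium, Plus, Plus)

Velox against (Budget, Plus): payoffs 5, 9 → best response Premium.
Velox against (Budget, Premium): payoffs 3, 10 → best response Premium.
Velox against (Standard, Plus): payoffs 10, 7 → best response Plus.
Velox against (Standard, Premium): payoffs 6, 11 → best response Premium.
Velox against (Plus, Plus): payoffs 11, 12 → best response Premium.
Velox against (Plus, Premium): payoffs 12, 0 → best response Plus.
Turo against (Plus, Plus): payoffs 12, 5, 4 → best response Budget.
Turo against (Plus, Premium): payoffs 3, 6, 11 → best response Plus.
Turo against (Premium, Plus): payoffs 6, 0, 11 → best response Plus.
Turo against (Premium, Premium): payoffs 4, 12, 5 → best response Standard.
Glide against (Plus, Budget): payoffs 7, 2 → best response Plus.
Glide against (Plus, Standard): payoffs 1, 6 → best response Premium.
Glide against (Plus, Plus): payoffs 8, 11 → best response Premium.
Glide against (Premium, Budget): payoffs 8, 9 → best response Premium.
Glide against (Premium, Standard): payoffs 8, 10 → best response Premium.
Glide against (Premium, Plus): payoffs 5, 3 → best response Plus.
Mutual best responses: (Plus, Plus, Premium); (Premium, Standard, Premium); (Premium, Plus, Plus).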